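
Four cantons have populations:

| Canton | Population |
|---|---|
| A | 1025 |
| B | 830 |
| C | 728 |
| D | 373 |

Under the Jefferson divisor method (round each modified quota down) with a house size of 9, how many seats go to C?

2

Standard divisor 2956/9 ≈ 328.444; standard quotas: A 3.121, B 2.527, C 2.217, D 1.136.
Rounding down gives 3, 2, 2, 1 = 8 seats, so the divisor must be adjusted.
With modified divisor 270: modified quotas A 3.796, B 3.074, C 2.696, D 1.381.
Rounding down: A 3, B 3, C 2, D 1 (total 9).
C receives 2.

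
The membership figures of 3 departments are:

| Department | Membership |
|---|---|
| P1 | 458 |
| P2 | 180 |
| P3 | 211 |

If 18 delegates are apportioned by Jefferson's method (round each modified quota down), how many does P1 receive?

10

Standard divisor 849/18 ≈ 47.167; standard quotas: P1 9.710, P2 3.816, P3 4.473.
Rounding down gives 9, 3, 4 = 16 seats, so the divisor must be adjusted.
With modified divisor 44: modified quotas P1 10.409, P2 4.091, P3 4.795.
Rounding down: P1 10, P2 4, P3 4 (total 18).
P1 receives 10.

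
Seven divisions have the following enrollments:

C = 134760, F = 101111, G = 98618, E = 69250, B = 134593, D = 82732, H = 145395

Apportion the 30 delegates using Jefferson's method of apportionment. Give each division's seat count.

Standard divisor 766459/30 ≈ 25548.633; standard quotas: C 5.275, F 3.958, G 3.860, E 2.711, B 5.268, D 3.238, H 5.691.
Rounding down gives 5, 3, 3, 2, 5, 3, 5 = 26 seats, so the divisor must be adjusted.
With modified divisor 22800: modified quotas C 5.911, F 4.435, G 4.325, E 3.037, B 5.903, D 3.629, H 6.377.
Rounding down: C 5, F 4, G 4, E 3, B 5, D 3, H 6 (total 30).

C=5, F=4, G=4, E=3, B=5, D=3, H=6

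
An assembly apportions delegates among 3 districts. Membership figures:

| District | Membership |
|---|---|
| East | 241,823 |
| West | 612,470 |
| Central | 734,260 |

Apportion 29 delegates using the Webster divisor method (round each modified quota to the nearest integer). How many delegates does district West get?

Standard divisor 1588553/29 ≈ 54777.69; standard quotas: East 4.415, West 11.181, Central 13.404.
Rounding to the nearest integer gives 4, 11, 13 = 28 seats, so the divisor must be adjusted.
With modified divisor 54100: modified quotas East 4.470, West 11.321, Central 13.572.
Rounding to the nearest integer: East 4, West 11, Central 14 (total 29).
West receives 11.

11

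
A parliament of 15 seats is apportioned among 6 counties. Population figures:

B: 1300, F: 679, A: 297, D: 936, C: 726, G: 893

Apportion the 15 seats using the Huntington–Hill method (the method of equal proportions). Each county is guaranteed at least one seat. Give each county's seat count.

With divisor 330: modified quotas B 3.939, F 2.058, A 0.900, D 2.836, C 2.200, G 2.706.
Geometric-mean thresholds: B √(3·4)=3.464, F √(2·3)=2.449, A (min 1), D √(2·3)=2.449, C √(2·3)=2.449, G √(2·3)=2.449.
Each quota rounded against its threshold gives B 4, F 2, A 1, D 3, C 2, G 3 (total 15).

B=4, F=2, A=1, D=3, C=2, G=3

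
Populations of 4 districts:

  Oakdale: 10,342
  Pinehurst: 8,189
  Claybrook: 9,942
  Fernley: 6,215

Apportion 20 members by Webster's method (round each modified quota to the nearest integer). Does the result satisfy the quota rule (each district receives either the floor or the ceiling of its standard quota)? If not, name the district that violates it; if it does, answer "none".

none

Standard quotas: Oakdale 5.963, Pinehurst 4.722, Claybrook 5.732, Fernley 3.583.
Webster allocation: Oakdale 6, Pinehurst 5, Claybrook 6, Fernley 3.
Every allocation lies between the lower and upper quota.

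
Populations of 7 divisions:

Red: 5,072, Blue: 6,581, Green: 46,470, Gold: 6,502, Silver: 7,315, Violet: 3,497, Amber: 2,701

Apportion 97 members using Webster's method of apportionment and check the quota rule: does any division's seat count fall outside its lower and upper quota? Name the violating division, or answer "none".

Standard quotas: Red 6.296, Blue 8.170, Green 57.688, Gold 8.072, Silver 9.081, Violet 4.341, Amber 3.353.
Webster allocation: Red 6, Blue 8, Green 59, Gold 8, Silver 9, Violet 4, Amber 3.
Green has quota 57.688 (lower 57, upper 58) but receives 59 — outside the quota interval.

Green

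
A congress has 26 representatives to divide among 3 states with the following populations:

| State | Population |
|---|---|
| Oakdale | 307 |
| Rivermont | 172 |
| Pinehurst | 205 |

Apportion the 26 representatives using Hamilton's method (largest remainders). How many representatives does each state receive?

Oakdale=12, Rivermont=6, Pinehurst=8

Total 684; standard divisor 684/26 ≈ 26.308.
Standard quotas: Oakdale 11.670, Rivermont 6.538, Pinehurst 7.792.
Lower quotas: Oakdale 11, Rivermont 6, Pinehurst 7 (sum 24, leaving 2 seats).
Remainders in descending order: Pinehurst 0.792, Oakdale 0.670, Rivermont 0.538.
Largest remainders: Pinehurst, Oakdale receive the extra seats.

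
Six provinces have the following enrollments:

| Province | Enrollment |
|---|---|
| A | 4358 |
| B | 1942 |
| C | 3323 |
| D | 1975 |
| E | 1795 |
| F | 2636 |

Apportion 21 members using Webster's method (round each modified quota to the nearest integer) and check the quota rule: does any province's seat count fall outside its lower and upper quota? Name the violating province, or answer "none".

Standard quotas: A 5.710, B 2.544, C 4.354, D 2.587, E 2.352, F 3.453.
Webster allocation: A 6, B 3, C 4, D 3, E 2, F 3.
Every allocation lies between the lower and upper quota.

none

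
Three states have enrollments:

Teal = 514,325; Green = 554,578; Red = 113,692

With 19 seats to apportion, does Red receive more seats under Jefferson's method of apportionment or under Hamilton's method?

Hamilton

Jefferson: Teal 9, Green 9, Red 1.
Hamilton: Teal 8, Green 9, Red 2.
Red gets 1 under Jefferson and 2 under Hamilton.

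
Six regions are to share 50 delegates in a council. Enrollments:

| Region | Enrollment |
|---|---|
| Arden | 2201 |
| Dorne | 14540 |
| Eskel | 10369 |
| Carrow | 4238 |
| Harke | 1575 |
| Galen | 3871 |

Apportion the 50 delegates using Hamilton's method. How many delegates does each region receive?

Standard divisor: 36794 ÷ 50 ≈ 735.88.
Standard quotas: Arden 2.9910, Dorne 19.7587, Eskel 14.0906, Carrow 5.7591, Harke 2.1403, Galen 5.2604.
Lower quotas: Arden 2, Dorne 19, Eskel 14, Carrow 5, Harke 2, Galen 5 (sum 47, leaving 3 seats).
Remainders in descending order: Arden 0.9910, Carrow 0.7591, Dorne 0.7587, Galen 0.2604, Harke 0.1403, Eskel 0.0906.
The surplus seats go to Arden, Carrow, Dorne.

Arden 3, Dorne 20, Eskel 14, Carrow 6, Harke 2, Galen 5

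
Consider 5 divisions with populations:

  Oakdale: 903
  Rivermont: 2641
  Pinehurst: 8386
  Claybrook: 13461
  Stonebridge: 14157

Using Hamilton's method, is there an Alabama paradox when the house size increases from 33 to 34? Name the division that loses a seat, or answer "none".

none

At 33 seats: Oakdale 1, Rivermont 2, Pinehurst 7, Claybrook 11, Stonebridge 12.
At 34 seats: Oakdale 1, Rivermont 2, Pinehurst 7, Claybrook 12, Stonebridge 12.
No division's allocation decreased.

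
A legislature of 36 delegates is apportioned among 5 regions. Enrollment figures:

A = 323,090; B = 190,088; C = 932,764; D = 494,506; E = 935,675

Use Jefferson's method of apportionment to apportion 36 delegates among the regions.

A 4; B 2; C 12; D 6; E 12

Standard divisor 2876123/36 ≈ 79892.306; standard quotas: A 4.044, B 2.379, C 11.675, D 6.190, E 11.712.
Rounding down gives 4, 2, 11, 6, 11 = 34 seats, so the divisor must be adjusted.
With modified divisor 74900: modified quotas A 4.314, B 2.538, C 12.453, D 6.602, E 12.492.
Rounding down: A 4, B 2, C 12, D 6, E 12 (total 36).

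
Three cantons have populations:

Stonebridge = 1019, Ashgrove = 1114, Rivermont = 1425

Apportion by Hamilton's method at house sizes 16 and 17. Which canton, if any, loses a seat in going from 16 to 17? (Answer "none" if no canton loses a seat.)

none

At 16 seats: Stonebridge 5, Ashgrove 5, Rivermont 6.
At 17 seats: Stonebridge 5, Ashgrove 5, Rivermont 7.
No canton's allocation decreased.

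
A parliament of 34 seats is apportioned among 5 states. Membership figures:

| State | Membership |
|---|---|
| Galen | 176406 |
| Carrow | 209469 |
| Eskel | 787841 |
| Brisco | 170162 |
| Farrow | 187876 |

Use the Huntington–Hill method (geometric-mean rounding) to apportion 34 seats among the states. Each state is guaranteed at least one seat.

Galen 4, Carrow 5, Eskel 17, Brisco 4, Farrow 4

With divisor 45938: modified quotas Galen 3.840, Carrow 4.560, Eskel 17.150, Brisco 3.704, Farrow 4.090.
Geometric-mean thresholds: Galen √(3·4)=3.464, Carrow √(4·5)=4.472, Eskel √(17·18)=17.493, Brisco √(3·4)=3.464, Farrow √(4·5)=4.472.
Each quota rounded against its threshold gives Galen 4, Carrow 5, Eskel 17, Brisco 4, Farrow 4 (total 34).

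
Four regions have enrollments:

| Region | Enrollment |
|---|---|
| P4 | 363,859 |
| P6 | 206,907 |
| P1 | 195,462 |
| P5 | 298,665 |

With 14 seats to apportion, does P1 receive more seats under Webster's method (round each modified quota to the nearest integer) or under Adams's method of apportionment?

Adams

Webster: P4 5, P6 3, P1 2, P5 4.
Adams: P4 4, P6 3, P1 3, P5 4.
P1 gets 2 under Webster and 3 under Adams.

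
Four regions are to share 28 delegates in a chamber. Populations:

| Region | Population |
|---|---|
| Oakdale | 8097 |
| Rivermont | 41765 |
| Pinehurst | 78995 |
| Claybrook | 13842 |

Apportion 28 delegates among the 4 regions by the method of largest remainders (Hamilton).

Oakdale=2, Rivermont=8, Pinehurst=15, Claybrook=3

Total 142699; standard divisor 142699/28 ≈ 5096.393.
Standard quotas: Oakdale 1.5888, Rivermont 8.1950, Pinehurst 15.5002, Claybrook 2.7160.
Lower quotas: Oakdale 1, Rivermont 8, Pinehurst 15, Claybrook 2 (sum 26, leaving 2 seats).
Remainders in descending order: Claybrook 0.7160, Oakdale 0.5888, Pinehurst 0.5002, Rivermont 0.1950.
Largest remainders: Claybrook, Oakdale receive the extra seats.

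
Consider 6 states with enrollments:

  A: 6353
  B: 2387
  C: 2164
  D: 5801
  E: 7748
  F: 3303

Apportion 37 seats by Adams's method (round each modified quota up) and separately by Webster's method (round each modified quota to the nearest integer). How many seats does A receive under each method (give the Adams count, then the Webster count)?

Adams: A 8, B 3, C 3, D 8, E 10, F 5.
Webster: A 9, B 3, C 3, D 8, E 10, F 4.
A gets 8 under Adams and 9 under Webster.

8 and 9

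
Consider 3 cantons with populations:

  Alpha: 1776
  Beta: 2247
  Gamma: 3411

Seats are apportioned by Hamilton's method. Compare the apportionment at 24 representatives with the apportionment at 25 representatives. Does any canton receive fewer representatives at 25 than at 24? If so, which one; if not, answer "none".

At 24 seats: Alpha 6, Beta 7, Gamma 11.
At 25 seats: Alpha 6, Beta 8, Gamma 11.
No canton's allocation decreased.

none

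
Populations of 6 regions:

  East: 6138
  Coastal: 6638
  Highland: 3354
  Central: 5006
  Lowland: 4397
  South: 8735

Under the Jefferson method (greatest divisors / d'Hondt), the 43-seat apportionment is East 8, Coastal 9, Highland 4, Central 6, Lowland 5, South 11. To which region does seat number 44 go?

Priority for the next seat is population ÷ (current seats + 1).
Priorities: East 682.000, Coastal 663.800, Highland 670.800, Central 715.143, Lowland 732.833, South 727.917.
Highest priority: Lowland.

Lowland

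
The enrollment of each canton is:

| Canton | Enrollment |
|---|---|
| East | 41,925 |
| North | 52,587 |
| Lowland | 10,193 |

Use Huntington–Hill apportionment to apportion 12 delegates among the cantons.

With divisor 8745: modified quotas East 4.794, North 6.013, Lowland 1.166.
Geometric-mean thresholds: East √(4·5)=4.472, North √(6·7)=6.481, Lowland √(1·2)=1.414.
Each quota rounded against its threshold gives East 5, North 6, Lowland 1 (total 12).

East: 5; North: 6; Lowland: 1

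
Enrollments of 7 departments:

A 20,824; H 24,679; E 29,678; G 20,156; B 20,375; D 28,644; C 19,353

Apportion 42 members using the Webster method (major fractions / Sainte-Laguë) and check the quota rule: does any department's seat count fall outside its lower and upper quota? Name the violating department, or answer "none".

none

Standard quotas: A 5.342, H 6.331, E 7.614, G 5.171, B 5.227, D 7.349, C 4.965.
Webster allocation: A 5, H 6, E 8, G 5, B 5, D 8, C 5.
Every allocation lies between the lower and upper quota.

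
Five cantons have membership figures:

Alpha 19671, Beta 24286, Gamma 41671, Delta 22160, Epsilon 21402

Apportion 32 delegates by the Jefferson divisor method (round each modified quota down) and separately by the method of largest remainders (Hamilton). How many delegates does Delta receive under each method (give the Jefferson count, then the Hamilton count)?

Jefferson: Alpha 5, Beta 6, Gamma 11, Delta 5, Epsilon 5.
Hamilton: Alpha 5, Beta 6, Gamma 10, Delta 6, Epsilon 5.
Delta gets 5 under Jefferson and 6 under Hamilton.

5 and 6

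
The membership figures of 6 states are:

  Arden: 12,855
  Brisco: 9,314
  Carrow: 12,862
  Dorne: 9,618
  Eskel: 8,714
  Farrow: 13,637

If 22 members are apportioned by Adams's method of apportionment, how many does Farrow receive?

5

Standard divisor 67000/22 ≈ 3045.455; standard quotas: Arden 4.221, Brisco 3.058, Carrow 4.223, Dorne 3.158, Eskel 2.861, Farrow 4.478.
Rounding up gives 5, 4, 5, 4, 3, 5 = 26 seats, so the divisor must be adjusted.
With modified divisor 3300: modified quotas Arden 3.895, Brisco 2.822, Carrow 3.898, Dorne 2.915, Eskel 2.641, Farrow 4.132.
Rounding up: Arden 4, Brisco 3, Carrow 4, Dorne 3, Eskel 3, Farrow 5 (total 22).
Farrow receives 5.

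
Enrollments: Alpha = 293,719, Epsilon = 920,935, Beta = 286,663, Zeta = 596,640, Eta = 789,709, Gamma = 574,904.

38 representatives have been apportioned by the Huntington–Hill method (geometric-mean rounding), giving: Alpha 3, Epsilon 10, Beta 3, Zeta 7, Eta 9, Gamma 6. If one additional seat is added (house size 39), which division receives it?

Gamma

Priority for the next seat is population ÷ (√(s·(s+1))).
Priorities: Alpha 84789.372, Epsilon 87807.707, Beta 82752.480, Zeta 79729.374, Eta 83242.638, Gamma 88709.613.
Highest priority: Gamma.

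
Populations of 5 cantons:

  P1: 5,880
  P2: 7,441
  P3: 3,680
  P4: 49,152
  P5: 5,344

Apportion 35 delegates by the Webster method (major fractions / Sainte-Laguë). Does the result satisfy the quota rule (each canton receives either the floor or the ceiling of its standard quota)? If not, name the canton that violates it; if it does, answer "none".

Standard quotas: P1 2.878, P2 3.643, P3 1.801, P4 24.061, P5 2.616.
Webster allocation: P1 3, P2 4, P3 2, P4 23, P5 3.
P4 has quota 24.061 (lower 24, upper 25) but receives 23 — outside the quota interval.

P4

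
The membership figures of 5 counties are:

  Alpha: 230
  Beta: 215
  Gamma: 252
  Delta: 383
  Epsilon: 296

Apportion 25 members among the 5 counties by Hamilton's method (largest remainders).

Alpha: 4, Beta: 4, Gamma: 5, Delta: 7, Epsilon: 5

Standard divisor: 1376 ÷ 25 ≈ 55.04.
Standard quotas: Alpha 4.179, Beta 3.906, Gamma 4.578, Delta 6.959, Epsilon 5.378.
Lower quotas: Alpha 4, Beta 3, Gamma 4, Delta 6, Epsilon 5 (sum 22, leaving 3 seats).
Remainders in descending order: Delta 0.959, Beta 0.906, Gamma 0.578, Epsilon 0.378, Alpha 0.179.
The surplus seats go to Delta, Beta, Gamma.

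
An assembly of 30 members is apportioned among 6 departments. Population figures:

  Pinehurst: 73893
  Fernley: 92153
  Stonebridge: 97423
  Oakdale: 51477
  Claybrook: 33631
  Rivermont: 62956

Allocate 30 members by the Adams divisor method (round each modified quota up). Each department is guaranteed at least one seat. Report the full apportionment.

Pinehurst=5, Fernley=6, Stonebridge=7, Oakdale=4, Claybrook=3, Rivermont=5

Standard divisor 411533/30 ≈ 13717.767; standard quotas: Pinehurst 5.387, Fernley 6.718, Stonebridge 7.102, Oakdale 3.753, Claybrook 2.452, Rivermont 4.589.
Rounding up gives 6, 7, 8, 4, 3, 5 = 33 seats, so the divisor must be adjusted.
With modified divisor 15500: modified quotas Pinehurst 4.767, Fernley 5.945, Stonebridge 6.285, Oakdale 3.321, Claybrook 2.170, Rivermont 4.062.
Rounding up: Pinehurst 5, Fernley 6, Stonebridge 7, Oakdale 4, Claybrook 3, Rivermont 5 (total 30).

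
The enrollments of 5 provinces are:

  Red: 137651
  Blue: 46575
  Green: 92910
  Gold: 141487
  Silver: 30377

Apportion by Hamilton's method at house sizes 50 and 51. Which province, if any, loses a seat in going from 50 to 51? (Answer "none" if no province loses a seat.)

Silver

At 50 seats: Red 15, Blue 5, Green 10, Gold 16, Silver 4.
At 51 seats: Red 16, Blue 5, Green 11, Gold 16, Silver 3.
Silver drops from 4 to 3.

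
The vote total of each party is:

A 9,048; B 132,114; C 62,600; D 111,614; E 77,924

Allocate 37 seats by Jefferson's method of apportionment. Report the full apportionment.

Standard divisor 393300/37 ≈ 10629.73; standard quotas: A 0.851, B 12.429, C 5.889, D 10.500, E 7.331.
Rounding down gives 0, 12, 5, 10, 7 = 34 seats, so the divisor must be adjusted.
With modified divisor 9900: modified quotas A 0.914, B 13.345, C 6.323, D 11.274, E 7.871.
Rounding down: A 0, B 13, C 6, D 11, E 7 (total 37).

A=0; B=13; C=6; D=11; E=7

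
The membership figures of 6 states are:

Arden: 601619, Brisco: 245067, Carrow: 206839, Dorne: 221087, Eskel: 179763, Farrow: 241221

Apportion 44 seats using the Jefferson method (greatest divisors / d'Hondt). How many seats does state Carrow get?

5

Standard divisor 1695596/44 ≈ 38536.273; standard quotas: Arden 15.612, Brisco 6.359, Carrow 5.367, Dorne 5.737, Eskel 4.665, Farrow 6.260.
Rounding down gives 15, 6, 5, 5, 4, 6 = 41 seats, so the divisor must be adjusted.
With modified divisor 35700: modified quotas Arden 16.852, Brisco 6.865, Carrow 5.794, Dorne 6.193, Eskel 5.035, Farrow 6.757.
Rounding down: Arden 16, Brisco 6, Carrow 5, Dorne 6, Eskel 5, Farrow 6 (total 44).
Carrow receives 5.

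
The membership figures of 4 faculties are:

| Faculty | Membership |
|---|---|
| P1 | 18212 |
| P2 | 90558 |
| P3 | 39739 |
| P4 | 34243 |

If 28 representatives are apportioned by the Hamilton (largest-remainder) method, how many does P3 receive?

Standard divisor: 182752 ÷ 28 ≈ 6526.857.
Standard quotas: P1 2.7903, P2 13.8747, P3 6.0885, P4 5.2465.
Lower quotas: P1 2, P2 13, P3 6, P4 5 (sum 26, leaving 2 seats).
Remainders in descending order: P2 0.8747, P1 0.7903, P4 0.2465, P3 0.0885.
Largest remainders: P2, P1 receive the extra seats.
P3 receives 6.

6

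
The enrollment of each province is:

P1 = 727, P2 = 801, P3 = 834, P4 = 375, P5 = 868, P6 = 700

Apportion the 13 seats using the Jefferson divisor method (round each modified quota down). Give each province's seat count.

Standard divisor 4305/13 ≈ 331.154; standard quotas: P1 2.195, P2 2.419, P3 2.518, P4 1.132, P5 2.621, P6 2.114.
Rounding down gives 2, 2, 2, 1, 2, 2 = 11 seats, so the divisor must be adjusted.
With modified divisor 270: modified quotas P1 2.693, P2 2.967, P3 3.089, P4 1.389, P5 3.215, P6 2.593.
Rounding down: P1 2, P2 2, P3 3, P4 1, P5 3, P6 2 (total 13).

P1=2; P2=2; P3=3; P4=1; P5=3; P6=2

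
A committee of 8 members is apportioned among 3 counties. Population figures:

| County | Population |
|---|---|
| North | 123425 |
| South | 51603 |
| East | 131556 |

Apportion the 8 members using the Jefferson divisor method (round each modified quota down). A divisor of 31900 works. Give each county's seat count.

North 3; South 1; East 4

With modified divisor 31900: modified quotas North 3.869, South 1.618, East 4.124.
Rounding down: North 3, South 1, East 4 (total 8).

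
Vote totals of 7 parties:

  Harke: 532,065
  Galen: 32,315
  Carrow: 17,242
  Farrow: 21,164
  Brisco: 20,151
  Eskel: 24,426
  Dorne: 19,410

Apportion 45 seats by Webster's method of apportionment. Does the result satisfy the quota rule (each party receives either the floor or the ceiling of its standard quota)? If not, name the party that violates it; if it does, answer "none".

Standard quotas: Harke 35.909, Galen 2.181, Carrow 1.164, Farrow 1.428, Brisco 1.360, Eskel 1.648, Dorne 1.310.
Webster allocation: Harke 37, Galen 2, Carrow 1, Farrow 1, Brisco 1, Eskel 2, Dorne 1.
Harke has quota 35.909 (lower 35, upper 36) but receives 37 — outside the quota interval.

Harke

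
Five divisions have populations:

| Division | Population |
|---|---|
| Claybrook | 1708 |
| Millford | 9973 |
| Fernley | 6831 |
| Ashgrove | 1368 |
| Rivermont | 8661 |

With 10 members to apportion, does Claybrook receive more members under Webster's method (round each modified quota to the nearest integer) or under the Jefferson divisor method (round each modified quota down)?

Webster: Claybrook 1, Millford 4, Fernley 2, Ashgrove 0, Rivermont 3.
Jefferson: Claybrook 0, Millford 4, Fernley 3, Ashgrove 0, Rivermont 3.
Claybrook gets 1 under Webster and 0 under Jefferson.

Webster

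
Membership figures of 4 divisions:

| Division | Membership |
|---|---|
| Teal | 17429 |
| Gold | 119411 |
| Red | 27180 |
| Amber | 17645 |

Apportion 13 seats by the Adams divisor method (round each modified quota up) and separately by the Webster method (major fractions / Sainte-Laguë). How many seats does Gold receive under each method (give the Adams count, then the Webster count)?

Adams: Teal 2, Gold 7, Red 2, Amber 2.
Webster: Teal 1, Gold 9, Red 2, Amber 1.
Gold gets 7 under Adams and 9 under Webster.

7 and 9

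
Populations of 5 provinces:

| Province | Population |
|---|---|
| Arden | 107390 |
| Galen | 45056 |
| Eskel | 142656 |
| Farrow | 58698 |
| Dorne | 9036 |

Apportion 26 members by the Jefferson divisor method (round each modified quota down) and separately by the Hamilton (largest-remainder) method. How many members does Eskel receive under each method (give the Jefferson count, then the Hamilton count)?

11 and 10

Jefferson: Arden 8, Galen 3, Eskel 11, Farrow 4, Dorne 0.
Hamilton: Arden 8, Galen 3, Eskel 10, Farrow 4, Dorne 1.
Eskel gets 11 under Jefferson and 10 under Hamilton.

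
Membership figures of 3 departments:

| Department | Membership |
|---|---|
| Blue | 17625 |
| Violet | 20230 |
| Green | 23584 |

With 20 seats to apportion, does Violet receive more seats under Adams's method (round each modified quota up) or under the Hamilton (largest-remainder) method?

Adams

Adams: Blue 6, Violet 7, Green 7.
Hamilton: Blue 6, Violet 6, Green 8.
Violet gets 7 under Adams and 6 under Hamilton.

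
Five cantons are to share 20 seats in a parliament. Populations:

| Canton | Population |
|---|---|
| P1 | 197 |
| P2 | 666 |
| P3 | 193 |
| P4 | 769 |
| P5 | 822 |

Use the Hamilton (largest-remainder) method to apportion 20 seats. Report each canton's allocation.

P1: 2, P2: 5, P3: 1, P4: 6, P5: 6

The standard divisor is 2647/20 ≈ 132.35.
Standard quotas: P1 1.488, P2 5.032, P3 1.458, P4 5.810, P5 6.211.
Lower quotas: P1 1, P2 5, P3 1, P4 5, P5 6 (sum 18, leaving 2 seats).
Remainders in descending order: P4 0.810, P1 0.488, P3 0.458, P5 0.211, P2 0.032.
The surplus seats go to P4, P1.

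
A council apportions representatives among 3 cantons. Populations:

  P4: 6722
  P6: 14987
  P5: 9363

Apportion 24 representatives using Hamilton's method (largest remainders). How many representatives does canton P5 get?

Total 31072; standard divisor 31072/24 ≈ 1294.667.
Standard quotas: P4 5.1921, P6 11.5760, P5 7.2320.
Lower quotas: P4 5, P6 11, P5 7 (sum 23, leaving 1 seat).
Remainders in descending order: P6 0.5760, P5 0.2320, P4 0.1921.
The surplus seat goes to P6.
P5 receives 7.

7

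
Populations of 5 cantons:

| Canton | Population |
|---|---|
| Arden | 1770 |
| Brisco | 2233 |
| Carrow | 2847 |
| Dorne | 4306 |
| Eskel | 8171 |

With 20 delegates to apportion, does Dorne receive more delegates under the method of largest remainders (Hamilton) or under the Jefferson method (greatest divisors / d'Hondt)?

Hamilton

Hamilton: Arden 2, Brisco 2, Carrow 3, Dorne 5, Eskel 8.
Jefferson: Arden 2, Brisco 2, Carrow 3, Dorne 4, Eskel 9.
Dorne gets 5 under Hamilton and 4 under Jefferson.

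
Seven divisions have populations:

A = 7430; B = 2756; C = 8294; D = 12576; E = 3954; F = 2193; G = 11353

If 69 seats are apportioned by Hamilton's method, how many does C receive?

The standard divisor is 48556/69 ≈ 703.71.
Standard quotas: A 10.5583, B 3.9164, C 11.7861, D 17.8710, E 5.6188, F 3.1163, G 16.1331.
Lower quotas: A 10, B 3, C 11, D 17, E 5, F 3, G 16 (sum 65, leaving 4 seats).
Remainders in descending order: B 0.9164, D 0.8710, C 0.7861, E 0.6188, A 0.5583, G 0.1331, F 0.1163.
The surplus seats go to B, D, C, E.
C receives 12.

12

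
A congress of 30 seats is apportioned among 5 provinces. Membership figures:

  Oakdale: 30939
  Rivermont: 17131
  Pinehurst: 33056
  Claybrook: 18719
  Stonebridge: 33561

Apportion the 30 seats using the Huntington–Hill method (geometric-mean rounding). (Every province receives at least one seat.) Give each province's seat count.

Oakdale: 7; Rivermont: 4; Pinehurst: 7; Claybrook: 4; Stonebridge: 8

With divisor 4451: modified quotas Oakdale 6.951, Rivermont 3.849, Pinehurst 7.427, Claybrook 4.206, Stonebridge 7.540.
Geometric-mean thresholds: Oakdale √(6·7)=6.481, Rivermont √(3·4)=3.464, Pinehurst √(7·8)=7.483, Claybrook √(4·5)=4.472, Stonebridge √(7·8)=7.483.
Each quota rounded against its threshold gives Oakdale 7, Rivermont 4, Pinehurst 7, Claybrook 4, Stonebridge 8 (total 30).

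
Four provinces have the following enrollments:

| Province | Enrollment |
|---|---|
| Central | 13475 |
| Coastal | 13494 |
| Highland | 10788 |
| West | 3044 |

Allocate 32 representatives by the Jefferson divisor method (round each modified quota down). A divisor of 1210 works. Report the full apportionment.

Central=11; Coastal=11; Highland=8; West=2

With modified divisor 1210: modified quotas Central 11.136, Coastal 11.152, Highland 8.916, West 2.516.
Rounding down: Central 11, Coastal 11, Highland 8, West 2 (total 32).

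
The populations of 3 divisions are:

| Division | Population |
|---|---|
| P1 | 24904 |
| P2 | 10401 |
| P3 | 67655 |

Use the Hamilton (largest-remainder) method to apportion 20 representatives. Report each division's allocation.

Standard divisor: 102960 ÷ 20 = 5148.
Standard quotas: P1 4.8376, P2 2.0204, P3 13.1420.
Lower quotas: P1 4, P2 2, P3 13 (sum 19, leaving 1 seat).
Remainders in descending order: P1 0.8376, P3 0.1420, P2 0.0204.
Largest remainder: P1 receives the extra seat.

P1: 5, P2: 2, P3: 13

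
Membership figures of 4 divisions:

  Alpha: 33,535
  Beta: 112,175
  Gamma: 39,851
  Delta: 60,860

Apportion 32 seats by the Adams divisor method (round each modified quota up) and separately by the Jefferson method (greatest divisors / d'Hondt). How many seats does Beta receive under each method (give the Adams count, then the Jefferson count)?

Adams: Alpha 5, Beta 14, Gamma 5, Delta 8.
Jefferson: Alpha 4, Beta 15, Gamma 5, Delta 8.
Beta gets 14 under Adams and 15 under Jefferson.

14 and 15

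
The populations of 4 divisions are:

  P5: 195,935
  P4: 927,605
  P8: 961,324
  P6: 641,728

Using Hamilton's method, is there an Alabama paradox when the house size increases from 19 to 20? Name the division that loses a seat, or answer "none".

none

At 19 seats: P5 1, P4 6, P8 7, P6 5.
At 20 seats: P5 1, P4 7, P8 7, P6 5.
No division's allocation decreased.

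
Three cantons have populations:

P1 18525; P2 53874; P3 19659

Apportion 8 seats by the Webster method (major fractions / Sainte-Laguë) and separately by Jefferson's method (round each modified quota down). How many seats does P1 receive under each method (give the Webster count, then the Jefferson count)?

2 and 1

Webster: P1 2, P2 4, P3 2.
Jefferson: P1 1, P2 5, P3 2.
P1 gets 2 under Webster and 1 under Jefferson.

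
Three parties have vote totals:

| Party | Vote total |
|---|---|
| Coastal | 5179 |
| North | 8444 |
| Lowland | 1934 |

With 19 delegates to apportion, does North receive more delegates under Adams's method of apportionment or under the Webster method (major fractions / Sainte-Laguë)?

Adams: Coastal 6, North 10, Lowland 3.
Webster: Coastal 6, North 11, Lowland 2.
North gets 10 under Adams and 11 under Webster.

Webster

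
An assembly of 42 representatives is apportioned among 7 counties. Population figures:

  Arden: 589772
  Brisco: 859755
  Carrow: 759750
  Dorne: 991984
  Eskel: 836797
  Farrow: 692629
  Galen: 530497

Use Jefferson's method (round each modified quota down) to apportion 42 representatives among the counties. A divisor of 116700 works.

With modified divisor 116700: modified quotas Arden 5.054, Brisco 7.367, Carrow 6.510, Dorne 8.500, Eskel 7.170, Farrow 5.935, Galen 4.546.
Rounding down: Arden 5, Brisco 7, Carrow 6, Dorne 8, Eskel 7, Farrow 5, Galen 4 (total 42).

Arden 5, Brisco 7, Carrow 6, Dorne 8, Eskel 7, Farrow 5, Galen 4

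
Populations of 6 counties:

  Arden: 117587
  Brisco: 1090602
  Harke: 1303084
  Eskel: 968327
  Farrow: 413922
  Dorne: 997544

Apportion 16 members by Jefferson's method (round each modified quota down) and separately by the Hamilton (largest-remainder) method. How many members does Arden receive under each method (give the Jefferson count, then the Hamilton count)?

0 and 1

Jefferson: Arden 0, Brisco 4, Harke 5, Eskel 3, Farrow 1, Dorne 3.
Hamilton: Arden 1, Brisco 4, Harke 4, Eskel 3, Farrow 1, Dorne 3.
Arden gets 0 under Jefferson and 1 under Hamilton.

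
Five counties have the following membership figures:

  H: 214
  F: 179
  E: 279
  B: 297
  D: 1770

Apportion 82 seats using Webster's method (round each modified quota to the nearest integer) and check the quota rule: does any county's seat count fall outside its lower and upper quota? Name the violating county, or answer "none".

D

Standard quotas: H 6.407, F 5.359, E 8.353, B 8.892, D 52.990.
Webster allocation: H 6, F 5, E 8, B 9, D 54.
D has quota 52.990 (lower 52, upper 53) but receives 54 — outside the quota interval.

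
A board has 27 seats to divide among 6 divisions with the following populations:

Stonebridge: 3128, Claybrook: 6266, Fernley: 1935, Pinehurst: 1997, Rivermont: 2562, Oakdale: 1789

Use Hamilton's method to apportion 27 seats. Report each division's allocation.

Stonebridge=5, Claybrook=9, Fernley=3, Pinehurst=3, Rivermont=4, Oakdale=3

Standard divisor: 17677 ÷ 27 ≈ 654.704.
Standard quotas: Stonebridge 4.7777, Claybrook 9.5707, Fernley 2.9555, Pinehurst 3.0502, Rivermont 3.9132, Oakdale 2.7325.
Lower quotas: Stonebridge 4, Claybrook 9, Fernley 2, Pinehurst 3, Rivermont 3, Oakdale 2 (sum 23, leaving 4 seats).
Remainders in descending order: Fernley 0.9555, Rivermont 0.9132, Stonebridge 0.7777, Oakdale 0.7325, Claybrook 0.5707, Pinehurst 0.0502.
The surplus seats go to Fernley, Rivermont, Stonebridge, Oakdale.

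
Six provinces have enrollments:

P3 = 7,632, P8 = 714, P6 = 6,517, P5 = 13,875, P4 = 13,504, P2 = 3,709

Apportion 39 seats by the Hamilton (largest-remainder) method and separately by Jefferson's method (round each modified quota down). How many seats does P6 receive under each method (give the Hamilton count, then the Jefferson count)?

Hamilton: P3 6, P8 1, P6 6, P5 12, P4 11, P2 3.
Jefferson: P3 7, P8 0, P6 5, P5 12, P4 12, P2 3.
P6 gets 6 under Hamilton and 5 under Jefferson.

6 and 5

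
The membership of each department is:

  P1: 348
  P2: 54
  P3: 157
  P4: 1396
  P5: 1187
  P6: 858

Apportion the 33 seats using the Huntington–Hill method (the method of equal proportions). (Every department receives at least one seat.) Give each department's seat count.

With divisor 123: modified quotas P1 2.829, P2 0.439, P3 1.276, P4 11.350, P5 9.650, P6 6.976.
Geometric-mean thresholds: P1 √(2·3)=2.449, P2 (min 1), P3 √(1·2)=1.414, P4 √(11·12)=11.489, P5 √(9·10)=9.487, P6 √(6·7)=6.481.
Each quota rounded against its threshold gives P1 3, P2 1, P3 1, P4 11, P5 10, P6 7 (total 33).

P1 3, P2 1, P3 1, P4 11, P5 10, P6 7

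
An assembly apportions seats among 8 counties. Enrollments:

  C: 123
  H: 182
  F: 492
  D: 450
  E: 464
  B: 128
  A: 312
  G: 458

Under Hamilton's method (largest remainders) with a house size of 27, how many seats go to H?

The standard divisor is 2609/27 ≈ 96.63.
Standard quotas: C 1.273, H 1.883, F 5.092, D 4.657, E 4.802, B 1.325, A 3.229, G 4.740.
Lower quotas: C 1, H 1, F 5, D 4, E 4, B 1, A 3, G 4 (sum 23, leaving 4 seats).
Remainders in descending order: H 0.883, E 0.802, G 0.740, D 0.657, B 0.325, C 0.273, A 0.229, F 0.092.
The surplus seats go to H, E, G, D.
H receives 2.

2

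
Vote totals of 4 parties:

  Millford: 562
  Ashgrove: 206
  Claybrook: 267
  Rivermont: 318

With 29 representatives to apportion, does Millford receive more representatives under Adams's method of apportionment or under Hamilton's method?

Adams: Millford 11, Ashgrove 5, Claybrook 6, Rivermont 7.
Hamilton: Millford 12, Ashgrove 4, Claybrook 6, Rivermont 7.
Millford gets 11 under Adams and 12 under Hamilton.

Hamilton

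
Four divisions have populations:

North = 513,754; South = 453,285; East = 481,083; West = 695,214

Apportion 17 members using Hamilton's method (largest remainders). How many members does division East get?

4

Standard divisor: 2143336 ÷ 17 ≈ 126078.588.
Standard quotas: North 4.0749, South 3.5953, East 3.8157, West 5.5141.
Lower quotas: North 4, South 3, East 3, West 5 (sum 15, leaving 2 seats).
Remainders in descending order: East 0.8157, South 0.5953, West 0.5141, North 0.0749.
The surplus seats go to East, South.
East receives 4.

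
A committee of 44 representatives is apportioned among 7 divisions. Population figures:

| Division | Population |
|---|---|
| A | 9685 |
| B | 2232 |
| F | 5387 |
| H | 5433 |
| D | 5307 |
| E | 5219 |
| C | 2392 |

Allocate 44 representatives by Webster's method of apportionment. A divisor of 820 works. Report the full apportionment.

A=12; B=3; F=7; H=7; D=6; E=6; C=3

With modified divisor 820: modified quotas A 11.811, B 2.722, F 6.570, H 6.626, D 6.472, E 6.365, C 2.917.
Rounding to the nearest integer: A 12, B 3, F 7, H 7, D 6, E 6, C 3 (total 44).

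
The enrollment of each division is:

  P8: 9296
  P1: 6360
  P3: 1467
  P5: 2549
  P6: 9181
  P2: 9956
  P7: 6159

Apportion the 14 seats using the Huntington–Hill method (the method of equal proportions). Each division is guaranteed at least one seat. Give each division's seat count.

P8 3, P1 2, P3 1, P5 1, P6 2, P2 3, P7 2

With divisor 3772: modified quotas P8 2.464, P1 1.686, P3 0.389, P5 0.676, P6 2.434, P2 2.639, P7 1.633.
Geometric-mean thresholds: P8 √(2·3)=2.449, P1 √(1·2)=1.414, P3 (min 1), P5 (min 1), P6 √(2·3)=2.449, P2 √(2·3)=2.449, P7 √(1·2)=1.414.
Each quota rounded against its threshold gives P8 3, P1 2, P3 1, P5 1, P6 2, P2 3, P7 2 (total 14).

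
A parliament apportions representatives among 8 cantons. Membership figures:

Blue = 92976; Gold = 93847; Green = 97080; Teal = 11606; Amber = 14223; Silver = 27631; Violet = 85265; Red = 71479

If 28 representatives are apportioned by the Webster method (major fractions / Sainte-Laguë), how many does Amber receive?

1

Standard divisor 494107/28 ≈ 17646.679; standard quotas: Blue 5.269, Gold 5.318, Green 5.501, Teal 0.658, Amber 0.806, Silver 1.566, Violet 4.832, Red 4.051.
Rounding to the nearest integer gives 5, 5, 6, 1, 1, 2, 5, 4 = 29 seats, so the divisor must be adjusted.
With modified divisor 18000: modified quotas Blue 5.165, Gold 5.214, Green 5.393, Teal 0.645, Amber 0.790, Silver 1.535, Violet 4.737, Red 3.971.
Rounding to the nearest integer: Blue 5, Gold 5, Green 5, Teal 1, Amber 1, Silver 2, Violet 5, Red 4 (total 28).
Amber receives 1.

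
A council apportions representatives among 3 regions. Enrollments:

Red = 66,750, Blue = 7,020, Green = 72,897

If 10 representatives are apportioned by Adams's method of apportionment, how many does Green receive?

5

Standard divisor 146667/10 ≈ 14666.7; standard quotas: Red 4.551, Blue 0.479, Green 4.970.
Rounding up gives 5, 1, 5 = 11 seats, so the divisor must be adjusted.
With modified divisor 17500: modified quotas Red 3.814, Blue 0.401, Green 4.166.
Rounding up: Red 4, Blue 1, Green 5 (total 10).
Green receives 5.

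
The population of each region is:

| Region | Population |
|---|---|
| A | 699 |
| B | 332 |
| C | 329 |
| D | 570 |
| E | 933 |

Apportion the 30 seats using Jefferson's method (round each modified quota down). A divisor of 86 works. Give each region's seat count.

With modified divisor 86: modified quotas A 8.128, B 3.860, C 3.826, D 6.628, E 10.849.
Rounding down: A 8, B 3, C 3, D 6, E 10 (total 30).

A 8, B 3, C 3, D 6, E 10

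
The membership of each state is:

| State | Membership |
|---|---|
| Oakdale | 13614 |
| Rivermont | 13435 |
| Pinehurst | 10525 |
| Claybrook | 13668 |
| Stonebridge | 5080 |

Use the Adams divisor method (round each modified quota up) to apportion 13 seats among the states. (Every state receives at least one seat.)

Standard divisor 56322/13 ≈ 4332.462; standard quotas: Oakdale 3.142, Rivermont 3.101, Pinehurst 2.429, Claybrook 3.155, Stonebridge 1.173.
Rounding up gives 4, 4, 3, 4, 2 = 17 seats, so the divisor must be adjusted.
With modified divisor 5200: modified quotas Oakdale 2.618, Rivermont 2.584, Pinehurst 2.024, Claybrook 2.628, Stonebridge 0.977.
Rounding up: Oakdale 3, Rivermont 3, Pinehurst 3, Claybrook 3, Stonebridge 1 (total 13).

Oakdale=3, Rivermont=3, Pinehurst=3, Claybrook=3, Stonebridge=1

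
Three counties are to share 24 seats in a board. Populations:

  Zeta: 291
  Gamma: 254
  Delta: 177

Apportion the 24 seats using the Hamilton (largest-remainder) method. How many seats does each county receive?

Zeta 10, Gamma 8, Delta 6

Standard divisor: 722 ÷ 24 ≈ 30.083.
Standard quotas: Zeta 9.673, Gamma 8.443, Delta 5.884.
Lower quotas: Zeta 9, Gamma 8, Delta 5 (sum 22, leaving 2 seats).
Remainders in descending order: Delta 0.884, Zeta 0.673, Gamma 0.443.
Largest remainders: Delta, Zeta receive the extra seats.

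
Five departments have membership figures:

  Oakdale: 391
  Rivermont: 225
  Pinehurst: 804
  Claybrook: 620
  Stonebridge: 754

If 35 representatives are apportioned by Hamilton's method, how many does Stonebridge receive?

Total 2794; standard divisor 2794/35 ≈ 79.829.
Standard quotas: Oakdale 4.898, Rivermont 2.819, Pinehurst 10.072, Claybrook 7.767, Stonebridge 9.445.
Lower quotas: Oakdale 4, Rivermont 2, Pinehurst 10, Claybrook 7, Stonebridge 9 (sum 32, leaving 3 seats).
Remainders in descending order: Oakdale 0.898, Rivermont 0.819, Claybrook 0.767, Stonebridge 0.445, Pinehurst 0.072.
Largest remainders: Oakdale, Rivermont, Claybrook receive the extra seats.
Stonebridge receives 9.

9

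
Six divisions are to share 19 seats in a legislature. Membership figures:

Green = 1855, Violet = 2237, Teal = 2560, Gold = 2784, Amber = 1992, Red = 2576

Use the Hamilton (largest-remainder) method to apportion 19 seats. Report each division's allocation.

Standard divisor: 14004 ÷ 19 ≈ 737.053.
Standard quotas: Green 2.517, Violet 3.035, Teal 3.473, Gold 3.777, Amber 2.703, Red 3.495.
Lower quotas: Green 2, Violet 3, Teal 3, Gold 3, Amber 2, Red 3 (sum 16, leaving 3 seats).
Remainders in descending order: Gold 0.777, Amber 0.703, Green 0.517, Red 0.495, Teal 0.473, Violet 0.035.
The surplus seats go to Gold, Amber, Green.

Green 3; Violet 3; Teal 3; Gold 4; Amber 3; Red 3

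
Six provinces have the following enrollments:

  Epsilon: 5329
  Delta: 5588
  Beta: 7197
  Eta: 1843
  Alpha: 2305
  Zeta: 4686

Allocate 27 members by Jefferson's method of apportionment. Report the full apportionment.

Standard divisor 26948/27 ≈ 998.074; standard quotas: Epsilon 5.339, Delta 5.599, Beta 7.211, Eta 1.847, Alpha 2.309, Zeta 4.695.
Rounding down gives 5, 5, 7, 1, 2, 4 = 24 seats, so the divisor must be adjusted.
With modified divisor 910: modified quotas Epsilon 5.856, Delta 6.141, Beta 7.909, Eta 2.025, Alpha 2.533, Zeta 5.149.
Rounding down: Epsilon 5, Delta 6, Beta 7, Eta 2, Alpha 2, Zeta 5 (total 27).

Epsilon: 5; Delta: 6; Beta: 7; Eta: 2; Alpha: 2; Zeta: 5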